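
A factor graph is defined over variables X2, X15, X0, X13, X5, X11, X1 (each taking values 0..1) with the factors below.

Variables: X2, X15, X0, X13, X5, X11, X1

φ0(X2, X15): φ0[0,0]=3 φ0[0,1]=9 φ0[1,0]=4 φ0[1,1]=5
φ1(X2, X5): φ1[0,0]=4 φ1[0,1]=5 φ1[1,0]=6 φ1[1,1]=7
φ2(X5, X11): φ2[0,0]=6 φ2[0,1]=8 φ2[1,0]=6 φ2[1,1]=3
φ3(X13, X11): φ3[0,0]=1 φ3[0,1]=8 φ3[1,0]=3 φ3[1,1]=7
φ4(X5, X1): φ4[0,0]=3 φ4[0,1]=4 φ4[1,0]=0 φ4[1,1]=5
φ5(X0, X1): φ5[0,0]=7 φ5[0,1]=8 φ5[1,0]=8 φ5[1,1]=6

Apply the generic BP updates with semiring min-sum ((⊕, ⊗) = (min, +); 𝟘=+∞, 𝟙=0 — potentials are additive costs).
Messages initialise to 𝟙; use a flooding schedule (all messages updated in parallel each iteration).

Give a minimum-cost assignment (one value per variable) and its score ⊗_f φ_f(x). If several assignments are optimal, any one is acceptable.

init: all messages = 𝟙 over 2 values
r1 m[φ0→X2] = [3, 4]
r1 m[φ0→X15] = [3, 5]
r1 m[φ1→X2] = [4, 6]
r1 m[φ1→X5] = [4, 5]
r1 m[φ2→X5] = [6, 3]
r1 m[φ2→X11] = [6, 3]
r1 m[φ3→X13] = [1, 3]
r1 m[φ3→X11] = [1, 7]
r1 m[φ4→X5] = [3, 0]
r1 m[φ4→X1] = [0, 4]
r1 m[φ5→X0] = [7, 6]
r1 m[φ5→X1] = [7, 6]
r1 m[X2→φ0] = [0, 0]
r1 m[X2→φ1] = [0, 0]
r1 m[X15→φ0] = [0, 0]
r1 m[X0→φ5] = [0, 0]
r1 m[X13→φ3] = [0, 0]
r1 m[X5→φ1] = [0, 0]
r1 m[X5→φ2] = [0, 0]
r1 m[X5→φ4] = [0, 0]
r1 m[X11→φ2] = [0, 0]
r1 m[X11→φ3] = [0, 0]
r1 m[X1→φ4] = [0, 0]
r1 m[X1→φ5] = [0, 0]
r2 m[φ0→X2] = [3, 4]
r2 m[φ0→X15] = [3, 5]
r2 m[φ1→X2] = [4, 6]
r2 m[φ1→X5] = [4, 5]
r2 m[φ2→X5] = [6, 3]
r2 m[φ2→X11] = [6, 3]
r2 m[φ3→X13] = [1, 3]
r2 m[φ3→X11] = [1, 7]
r2 m[φ4→X5] = [3, 0]
r2 m[φ4→X1] = [0, 4]
r2 m[φ5→X0] = [7, 6]
r2 m[φ5→X1] = [7, 6]
r2 m[X2→φ0] = [4, 6]
r2 m[X2→φ1] = [3, 4]
r2 m[X15→φ0] = [0, 0]
r2 m[X0→φ5] = [0, 0]
r2 m[X13→φ3] = [0, 0]
r2 m[X5→φ1] = [9, 3]
r2 m[X5→φ2] = [7, 5]
r2 m[X5→φ4] = [10, 8]
r2 m[X11→φ2] = [1, 7]
r2 m[X11→φ3] = [6, 3]
r2 m[X1→φ4] = [7, 6]
r2 m[X1→φ5] = [0, 4]
r3 m[φ0→X2] = [3, 4]
r3 m[φ0→X15] = [7, 11]
r3 m[φ1→X2] = [8, 10]
r3 m[φ1→X5] = [7, 8]
r3 m[φ2→X5] = [7, 7]
r3 m[φ2→X11] = [11, 8]
r3 m[φ3→X13] = [7, 9]
r3 m[φ3→X11] = [1, 7]
r3 m[φ4→X5] = [10, 7]
r3 m[φ4→X1] = [8, 13]
r3 m[φ5→X0] = [7, 8]
r3 m[φ5→X1] = [7, 6]
r3 m[X2→φ0] = [4, 6]
r3 m[X2→φ1] = [3, 4]
r3 m[X15→φ0] = [0, 0]
r3 m[X0→φ5] = [0, 0]
r3 m[X13→φ3] = [0, 0]
r3 m[X5→φ1] = [9, 3]
r3 m[X5→φ2] = [7, 5]
r3 m[X5→φ4] = [10, 8]
r3 m[X11→φ2] = [1, 7]
r3 m[X11→φ3] = [6, 3]
r3 m[X1→φ4] = [7, 6]
r3 m[X1→φ5] = [0, 4]
r4 m[φ0→X2] = [3, 4]
r4 m[φ0→X15] = [7, 11]
r4 m[φ1→X2] = [8, 10]
r4 m[φ1→X5] = [7, 8]
r4 m[φ2→X5] = [7, 7]
r4 m[φ2→X11] = [11, 8]
r4 m[φ3→X13] = [7, 9]
r4 m[φ3→X11] = [1, 7]
r4 m[φ4→X5] = [10, 7]
r4 m[φ4→X1] = [8, 13]
r4 m[φ5→X0] = [7, 8]
r4 m[φ5→X1] = [7, 6]
r4 m[X2→φ0] = [8, 10]
r4 m[X2→φ1] = [3, 4]
r4 m[X15→φ0] = [0, 0]
r4 m[X0→φ5] = [0, 0]
r4 m[X13→φ3] = [0, 0]
r4 m[X5→φ1] = [17, 14]
r4 m[X5→φ2] = [17, 15]
r4 m[X5→φ4] = [14, 15]
r4 m[X11→φ2] = [1, 7]
r4 m[X11→φ3] = [11, 8]
r4 m[X1→φ4] = [7, 6]
r4 m[X1→φ5] = [8, 13]
r5 m[φ0→X2] = [3, 4]
r5 m[φ0→X15] = [11, 15]
r5 m[φ1→X2] = [19, 21]
r5 m[φ1→X5] = [7, 8]
r5 m[φ2→X5] = [7, 7]
r5 m[φ2→X11] = [21, 18]
r5 m[φ3→X13] = [12, 14]
r5 m[φ3→X11] = [1, 7]
r5 m[φ4→X5] = [10, 7]
r5 m[φ4→X1] = [15, 18]
r5 m[φ5→X0] = [15, 16]
r5 m[φ5→X1] = [7, 6]
r5 m[X2→φ0] = [8, 10]
r5 m[X2→φ1] = [3, 4]
r5 m[X15→φ0] = [0, 0]
r5 m[X0→φ5] = [0, 0]
r5 m[X13→φ3] = [0, 0]
r5 m[X5→φ1] = [17, 14]
r5 m[X5→φ2] = [17, 15]
r5 m[X5→φ4] = [14, 15]
r5 m[X11→φ2] = [1, 7]
r5 m[X11→φ3] = [11, 8]
r5 m[X1→φ4] = [7, 6]
r5 m[X1→φ5] = [8, 13]
r6 m[φ0→X2] = [3, 4]
r6 m[φ0→X15] = [11, 15]
r6 m[φ1→X2] = [19, 21]
r6 m[φ1→X5] = [7, 8]
r6 m[φ2→X5] = [7, 7]
r6 m[φ2→X11] = [21, 18]
r6 m[φ3→X13] = [12, 14]
r6 m[φ3→X11] = [1, 7]
r6 m[φ4→X5] = [10, 7]
r6 m[φ4→X1] = [15, 18]
r6 m[φ5→X0] = [15, 16]
r6 m[φ5→X1] = [7, 6]
r6 m[X2→φ0] = [19, 21]
r6 m[X2→φ1] = [3, 4]
r6 m[X15→φ0] = [0, 0]
r6 m[X0→φ5] = [0, 0]
r6 m[X13→φ3] = [0, 0]
r6 m[X5→φ1] = [17, 14]
r6 m[X5→φ2] = [17, 15]
r6 m[X5→φ4] = [14, 15]
r6 m[X11→φ2] = [1, 7]
r6 m[X11→φ3] = [21, 18]
r6 m[X1→φ4] = [7, 6]
r6 m[X1→φ5] = [15, 18]
r7 m[φ0→X2] = [3, 4]
r7 m[φ0→X15] = [22, 26]
r7 m[φ1→X2] = [19, 21]
r7 m[φ1→X5] = [7, 8]
r7 m[φ2→X5] = [7, 7]
r7 m[φ2→X11] = [21, 18]
r7 m[φ3→X13] = [22, 24]
r7 m[φ3→X11] = [1, 7]
r7 m[φ4→X5] = [10, 7]
r7 m[φ4→X1] = [15, 18]
r7 m[φ5→X0] = [22, 23]
r7 m[φ5→X1] = [7, 6]
r7 m[X2→φ0] = [19, 21]
r7 m[X2→φ1] = [3, 4]
r7 m[X15→φ0] = [0, 0]
r7 m[X0→φ5] = [0, 0]
r7 m[X13→φ3] = [0, 0]
r7 m[X5→φ1] = [17, 14]
r7 m[X5→φ2] = [17, 15]
r7 m[X5→φ4] = [14, 15]
r7 m[X11→φ2] = [1, 7]
r7 m[X11→φ3] = [21, 18]
r7 m[X1→φ4] = [7, 6]
r7 m[X1→φ5] = [15, 18]
r8 m[φ0→X2] = [3, 4]
r8 m[φ0→X15] = [22, 26]
r8 m[φ1→X2] = [19, 21]
r8 m[φ1→X5] = [7, 8]
r8 m[φ2→X5] = [7, 7]
r8 m[φ2→X11] = [21, 18]
r8 m[φ3→X13] = [22, 24]
r8 m[φ3→X11] = [1, 7]
r8 m[φ4→X5] = [10, 7]
r8 m[φ4→X1] = [15, 18]
r8 m[φ5→X0] = [22, 23]
r8 m[φ5→X1] = [7, 6]
r8 m[X2→φ0] = [19, 21]
r8 m[X2→φ1] = [3, 4]
r8 m[X15→φ0] = [0, 0]
r8 m[X0→φ5] = [0, 0]
r8 m[X13→φ3] = [0, 0]
r8 m[X5→φ1] = [17, 14]
r8 m[X5→φ2] = [17, 15]
r8 m[X5→φ4] = [14, 15]
r8 m[X11→φ2] = [1, 7]
r8 m[X11→φ3] = [21, 18]
r8 m[X1→φ4] = [7, 6]
r8 m[X1→φ5] = [15, 18]
fixed point reached at round 8
traceback from X2: (X2=0, X15=0, X0=0, X13=0, X5=1, X11=0, X1=0), score=22

assignment: (X2=0, X15=0, X0=0, X13=0, X5=1, X11=0, X1=0); score = 22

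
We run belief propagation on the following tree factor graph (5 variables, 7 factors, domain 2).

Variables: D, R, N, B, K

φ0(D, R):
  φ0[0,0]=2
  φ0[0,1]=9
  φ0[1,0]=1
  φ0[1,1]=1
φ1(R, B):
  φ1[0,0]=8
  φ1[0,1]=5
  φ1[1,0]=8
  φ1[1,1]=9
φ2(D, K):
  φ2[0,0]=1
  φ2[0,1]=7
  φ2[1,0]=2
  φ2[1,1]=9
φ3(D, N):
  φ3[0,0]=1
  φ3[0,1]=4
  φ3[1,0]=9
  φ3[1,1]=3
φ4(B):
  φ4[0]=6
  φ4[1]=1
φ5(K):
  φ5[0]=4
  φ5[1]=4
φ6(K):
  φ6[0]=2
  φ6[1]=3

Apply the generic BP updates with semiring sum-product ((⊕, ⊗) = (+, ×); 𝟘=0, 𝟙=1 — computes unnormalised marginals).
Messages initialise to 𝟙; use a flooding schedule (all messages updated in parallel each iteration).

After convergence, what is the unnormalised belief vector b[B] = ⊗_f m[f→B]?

init: all messages = 𝟙 over 2 values
r1 m[φ0→D] = [11, 2]
r1 m[φ0→R] = [3, 10]
r1 m[φ1→R] = [13, 17]
r1 m[φ1→B] = [16, 14]
r1 m[φ2→D] = [8, 11]
r1 m[φ2→K] = [3, 16]
r1 m[φ3→D] = [5, 12]
r1 m[φ3→N] = [10, 7]
r1 m[φ4→B] = [6, 1]
r1 m[φ5→K] = [4, 4]
r1 m[φ6→K] = [2, 3]
r1 m[D→φ0] = [1, 1]
r1 m[D→φ2] = [1, 1]
r1 m[D→φ3] = [1, 1]
r1 m[R→φ0] = [1, 1]
r1 m[R→φ1] = [1, 1]
r1 m[N→φ3] = [1, 1]
r1 m[B→φ1] = [1, 1]
r1 m[B→φ4] = [1, 1]
r1 m[K→φ2] = [1, 1]
r1 m[K→φ5] = [1, 1]
r1 m[K→φ6] = [1, 1]
r2 m[φ0→D] = [11, 2]
r2 m[φ0→R] = [3, 10]
r2 m[φ1→R] = [13, 17]
r2 m[φ1→B] = [16, 14]
r2 m[φ2→D] = [8, 11]
r2 m[φ2→K] = [3, 16]
r2 m[φ3→D] = [5, 12]
r2 m[φ3→N] = [10, 7]
r2 m[φ4→B] = [6, 1]
r2 m[φ5→K] = [4, 4]
r2 m[φ6→K] = [2, 3]
r2 m[D→φ0] = [40, 132]
r2 m[D→φ2] = [55, 24]
r2 m[D→φ3] = [88, 22]
r2 m[R→φ0] = [13, 17]
r2 m[R→φ1] = [3, 10]
r2 m[N→φ3] = [1, 1]
r2 m[B→φ1] = [6, 1]
r2 m[B→φ4] = [16, 14]
r2 m[K→φ2] = [8, 12]
r2 m[K→φ5] = [6, 48]
r2 m[K→φ6] = [12, 64]
r3 m[φ0→D] = [179, 30]
r3 m[φ0→R] = [212, 492]
r3 m[φ1→R] = [53, 57]
r3 m[φ1→B] = [104, 105]
r3 m[φ2→D] = [92, 124]
r3 m[φ2→K] = [103, 601]
r3 m[φ3→D] = [5, 12]
r3 m[φ3→N] = [286, 418]
r3 m[φ4→B] = [6, 1]
r3 m[φ5→K] = [4, 4]
r3 m[φ6→K] = [2, 3]
r3 m[D→φ0] = [40, 132]
r3 m[D→φ2] = [55, 24]
r3 m[D→φ3] = [88, 22]
r3 m[R→φ0] = [13, 17]
r3 m[R→φ1] = [3, 10]
r3 m[N→φ3] = [1, 1]
r3 m[B→φ1] = [6, 1]
r3 m[B→φ4] = [16, 14]
r3 m[K→φ2] = [8, 12]
r3 m[K→φ5] = [6, 48]
r3 m[K→φ6] = [12, 64]
r4 m[φ0→D] = [179, 30]
r4 m[φ0→R] = [212, 492]
r4 m[φ1→R] = [53, 57]
r4 m[φ1→B] = [104, 105]
r4 m[φ2→D] = [92, 124]
r4 m[φ2→K] = [103, 601]
r4 m[φ3→D] = [5, 12]
r4 m[φ3→N] = [286, 418]
r4 m[φ4→B] = [6, 1]
r4 m[φ5→K] = [4, 4]
r4 m[φ6→K] = [2, 3]
r4 m[D→φ0] = [460, 1488]
r4 m[D→φ2] = [895, 360]
r4 m[D→φ3] = [16468, 3720]
r4 m[R→φ0] = [53, 57]
r4 m[R→φ1] = [212, 492]
r4 m[N→φ3] = [1, 1]
r4 m[B→φ1] = [6, 1]
r4 m[B→φ4] = [104, 105]
r4 m[K→φ2] = [8, 12]
r4 m[K→φ5] = [206, 1803]
r4 m[K→φ6] = [412, 2404]
r5 m[φ0→D] = [619, 110]
r5 m[φ0→R] = [2408, 5628]
r5 m[φ1→R] = [53, 57]
r5 m[φ1→B] = [5632, 5488]
r5 m[φ2→D] = [92, 124]
r5 m[φ2→K] = [1615, 9505]
r5 m[φ3→D] = [5, 12]
r5 m[φ3→N] = [49948, 77032]
r5 m[φ4→B] = [6, 1]
r5 m[φ5→K] = [4, 4]
r5 m[φ6→K] = [2, 3]
r5 m[D→φ0] = [460, 1488]
r5 m[D→φ2] = [895, 360]
r5 m[D→φ3] = [16468, 3720]
r5 m[R→φ0] = [53, 57]
r5 m[R→φ1] = [212, 492]
r5 m[N→φ3] = [1, 1]
r5 m[B→φ1] = [6, 1]
r5 m[B→φ4] = [104, 105]
r5 m[K→φ2] = [8, 12]
r5 m[K→φ5] = [206, 1803]
r5 m[K→φ6] = [412, 2404]
r6 m[φ0→D] = [619, 110]
r6 m[φ0→R] = [2408, 5628]
r6 m[φ1→R] = [53, 57]
r6 m[φ1→B] = [5632, 5488]
r6 m[φ2→D] = [92, 124]
r6 m[φ2→K] = [1615, 9505]
r6 m[φ3→D] = [5, 12]
r6 m[φ3→N] = [49948, 77032]
r6 m[φ4→B] = [6, 1]
r6 m[φ5→K] = [4, 4]
r6 m[φ6→K] = [2, 3]
r6 m[D→φ0] = [460, 1488]
r6 m[D→φ2] = [3095, 1320]
r6 m[D→φ3] = [56948, 13640]
r6 m[R→φ0] = [53, 57]
r6 m[R→φ1] = [2408, 5628]
r6 m[N→φ3] = [1, 1]
r6 m[B→φ1] = [6, 1]
r6 m[B→φ4] = [5632, 5488]
r6 m[K→φ2] = [8, 12]
r6 m[K→φ5] = [3230, 28515]
r6 m[K→φ6] = [6460, 38020]
r7 m[φ0→D] = [619, 110]
r7 m[φ0→R] = [2408, 5628]
r7 m[φ1→R] = [53, 57]
r7 m[φ1→B] = [64288, 62692]
r7 m[φ2→D] = [92, 124]
r7 m[φ2→K] = [5735, 33545]
r7 m[φ3→D] = [5, 12]
r7 m[φ3→N] = [179708, 268712]
r7 m[φ4→B] = [6, 1]
r7 m[φ5→K] = [4, 4]
r7 m[φ6→K] = [2, 3]
r7 m[D→φ0] = [460, 1488]
r7 m[D→φ2] = [3095, 1320]
r7 m[D→φ3] = [56948, 13640]
r7 m[R→φ0] = [53, 57]
r7 m[R→φ1] = [2408, 5628]
r7 m[N→φ3] = [1, 1]
r7 m[B→φ1] = [6, 1]
r7 m[B→φ4] = [5632, 5488]
r7 m[K→φ2] = [8, 12]
r7 m[K→φ5] = [3230, 28515]
r7 m[K→φ6] = [6460, 38020]
r8 m[φ0→D] = [619, 110]
r8 m[φ0→R] = [2408, 5628]
r8 m[φ1→R] = [53, 57]
r8 m[φ1→B] = [64288, 62692]
r8 m[φ2→D] = [92, 124]
r8 m[φ2→K] = [5735, 33545]
r8 m[φ3→D] = [5, 12]
r8 m[φ3→N] = [179708, 268712]
r8 m[φ4→B] = [6, 1]
r8 m[φ5→K] = [4, 4]
r8 m[φ6→K] = [2, 3]
r8 m[D→φ0] = [460, 1488]
r8 m[D→φ2] = [3095, 1320]
r8 m[D→φ3] = [56948, 13640]
r8 m[R→φ0] = [53, 57]
r8 m[R→φ1] = [2408, 5628]
r8 m[N→φ3] = [1, 1]
r8 m[B→φ1] = [6, 1]
r8 m[B→φ4] = [64288, 62692]
r8 m[K→φ2] = [8, 12]
r8 m[K→φ5] = [11470, 100635]
r8 m[K→φ6] = [22940, 134180]
r9 m[φ0→D] = [619, 110]
r9 m[φ0→R] = [2408, 5628]
r9 m[φ1→R] = [53, 57]
r9 m[φ1→B] = [64288, 62692]
r9 m[φ2→D] = [92, 124]
r9 m[φ2→K] = [5735, 33545]
r9 m[φ3→D] = [5, 12]
r9 m[φ3→N] = [179708, 268712]
r9 m[φ4→B] = [6, 1]
r9 m[φ5→K] = [4, 4]
r9 m[φ6→K] = [2, 3]
r9 m[D→φ0] = [460, 1488]
r9 m[D→φ2] = [3095, 1320]
r9 m[D→φ3] = [56948, 13640]
r9 m[R→φ0] = [53, 57]
r9 m[R→φ1] = [2408, 5628]
r9 m[N→φ3] = [1, 1]
r9 m[B→φ1] = [6, 1]
r9 m[B→φ4] = [64288, 62692]
r9 m[K→φ2] = [8, 12]
r9 m[K→φ5] = [11470, 100635]
r9 m[K→φ6] = [22940, 134180]
fixed point reached at round 9
b[B] = ⊗ incoming = [385728, 62692]

b[B] = [385728, 62692]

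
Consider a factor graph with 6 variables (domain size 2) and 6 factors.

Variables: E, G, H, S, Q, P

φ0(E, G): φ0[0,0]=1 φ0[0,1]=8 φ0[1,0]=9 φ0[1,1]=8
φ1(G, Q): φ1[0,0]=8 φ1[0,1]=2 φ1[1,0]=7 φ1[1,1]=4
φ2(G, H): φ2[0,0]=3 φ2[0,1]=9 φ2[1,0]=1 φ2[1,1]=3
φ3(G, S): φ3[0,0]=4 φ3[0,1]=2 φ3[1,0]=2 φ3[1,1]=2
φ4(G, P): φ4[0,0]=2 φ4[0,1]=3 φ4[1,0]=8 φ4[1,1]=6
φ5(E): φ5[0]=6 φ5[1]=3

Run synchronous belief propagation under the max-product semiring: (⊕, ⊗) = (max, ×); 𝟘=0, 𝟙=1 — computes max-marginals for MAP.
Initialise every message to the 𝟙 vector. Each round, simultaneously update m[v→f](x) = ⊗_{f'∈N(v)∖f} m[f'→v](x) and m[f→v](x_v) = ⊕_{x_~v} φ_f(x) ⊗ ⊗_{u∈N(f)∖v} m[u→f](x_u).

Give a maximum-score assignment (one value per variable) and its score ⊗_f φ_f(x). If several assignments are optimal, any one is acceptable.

assignment: (E=1, G=0, H=1, S=0, Q=0, P=1); score = 23328

init: all messages = 𝟙 over 2 values
r1 m[φ0→E] = [8, 9]
r1 m[φ0→G] = [9, 8]
r1 m[φ1→G] = [8, 7]
r1 m[φ1→Q] = [8, 4]
r1 m[φ2→G] = [9, 3]
r1 m[φ2→H] = [3, 9]
r1 m[φ3→G] = [4, 2]
r1 m[φ3→S] = [4, 2]
r1 m[φ4→G] = [3, 8]
r1 m[φ4→P] = [8, 6]
r1 m[φ5→E] = [6, 3]
r1 m[E→φ0] = [1, 1]
r1 m[E→φ5] = [1, 1]
r1 m[G→φ0] = [1, 1]
r1 m[G→φ1] = [1, 1]
r1 m[G→φ2] = [1, 1]
r1 m[G→φ3] = [1, 1]
r1 m[G→φ4] = [1, 1]
r1 m[H→φ2] = [1, 1]
r1 m[S→φ3] = [1, 1]
r1 m[Q→φ1] = [1, 1]
r1 m[P→φ4] = [1, 1]
r2 m[φ0→E] = [8, 9]
r2 m[φ0→G] = [9, 8]
r2 m[φ1→G] = [8, 7]
r2 m[φ1→Q] = [8, 4]
r2 m[φ2→G] = [9, 3]
r2 m[φ2→H] = [3, 9]
r2 m[φ3→G] = [4, 2]
r2 m[φ3→S] = [4, 2]
r2 m[φ4→G] = [3, 8]
r2 m[φ4→P] = [8, 6]
r2 m[φ5→E] = [6, 3]
r2 m[E→φ0] = [6, 3]
r2 m[E→φ5] = [8, 9]
r2 m[G→φ0] = [864, 336]
r2 m[G→φ1] = [972, 384]
r2 m[G→φ2] = [864, 896]
r2 m[G→φ3] = [1944, 1344]
r2 m[G→φ4] = [2592, 336]
r2 m[H→φ2] = [1, 1]
r2 m[S→φ3] = [1, 1]
r2 m[Q→φ1] = [1, 1]
r2 m[P→φ4] = [1, 1]
r3 m[φ0→E] = [2688, 7776]
r3 m[φ0→G] = [27, 48]
r3 m[φ1→G] = [8, 7]
r3 m[φ1→Q] = [7776, 1944]
r3 m[φ2→G] = [9, 3]
r3 m[φ2→H] = [2592, 7776]
r3 m[φ3→G] = [4, 2]
r3 m[φ3→S] = [7776, 3888]
r3 m[φ4→G] = [3, 8]
r3 m[φ4→P] = [5184, 7776]
r3 m[φ5→E] = [6, 3]
r3 m[E→φ0] = [6, 3]
r3 m[E→φ5] = [8, 9]
r3 m[G→φ0] = [864, 336]
r3 m[G→φ1] = [972, 384]
r3 m[G→φ2] = [864, 896]
r3 m[G→φ3] = [1944, 1344]
r3 m[G→φ4] = [2592, 336]
r3 m[H→φ2] = [1, 1]
r3 m[S→φ3] = [1, 1]
r3 m[Q→φ1] = [1, 1]
r3 m[P→φ4] = [1, 1]
r4 m[φ0→E] = [2688, 7776]
r4 m[φ0→G] = [27, 48]
r4 m[φ1→G] = [8, 7]
r4 m[φ1→Q] = [7776, 1944]
r4 m[φ2→G] = [9, 3]
r4 m[φ2→H] = [2592, 7776]
r4 m[φ3→G] = [4, 2]
r4 m[φ3→S] = [7776, 3888]
r4 m[φ4→G] = [3, 8]
r4 m[φ4→P] = [5184, 7776]
r4 m[φ5→E] = [6, 3]
r4 m[E→φ0] = [6, 3]
r4 m[E→φ5] = [2688, 7776]
r4 m[G→φ0] = [864, 336]
r4 m[G→φ1] = [2916, 2304]
r4 m[G→φ2] = [2592, 5376]
r4 m[G→φ3] = [5832, 8064]
r4 m[G→φ4] = [7776, 2016]
r4 m[H→φ2] = [1, 1]
r4 m[S→φ3] = [1, 1]
r4 m[Q→φ1] = [1, 1]
r4 m[P→φ4] = [1, 1]
r5 m[φ0→E] = [2688, 7776]
r5 m[φ0→G] = [27, 48]
r5 m[φ1→G] = [8, 7]
r5 m[φ1→Q] = [23328, 9216]
r5 m[φ2→G] = [9, 3]
r5 m[φ2→H] = [7776, 23328]
r5 m[φ3→G] = [4, 2]
r5 m[φ3→S] = [23328, 16128]
r5 m[φ4→G] = [3, 8]
r5 m[φ4→P] = [16128, 23328]
r5 m[φ5→E] = [6, 3]
r5 m[E→φ0] = [6, 3]
r5 m[E→φ5] = [2688, 7776]
r5 m[G→φ0] = [864, 336]
r5 m[G→φ1] = [2916, 2304]
r5 m[G→φ2] = [2592, 5376]
r5 m[G→φ3] = [5832, 8064]
r5 m[G→φ4] = [7776, 2016]
r5 m[H→φ2] = [1, 1]
r5 m[S→φ3] = [1, 1]
r5 m[Q→φ1] = [1, 1]
r5 m[P→φ4] = [1, 1]
r6 m[φ0→E] = [2688, 7776]
r6 m[φ0→G] = [27, 48]
r6 m[φ1→G] = [8, 7]
r6 m[φ1→Q] = [23328, 9216]
r6 m[φ2→G] = [9, 3]
r6 m[φ2→H] = [7776, 23328]
r6 m[φ3→G] = [4, 2]
r6 m[φ3→S] = [23328, 16128]
r6 m[φ4→G] = [3, 8]
r6 m[φ4→P] = [16128, 23328]
r6 m[φ5→E] = [6, 3]
r6 m[E→φ0] = [6, 3]
r6 m[E→φ5] = [2688, 7776]
r6 m[G→φ0] = [864, 336]
r6 m[G→φ1] = [2916, 2304]
r6 m[G→φ2] = [2592, 5376]
r6 m[G→φ3] = [5832, 8064]
r6 m[G→φ4] = [7776, 2016]
r6 m[H→φ2] = [1, 1]
r6 m[S→φ3] = [1, 1]
r6 m[Q→φ1] = [1, 1]
r6 m[P→φ4] = [1, 1]
fixed point reached at round 6
traceback from E: (E=1, G=0, H=1, S=0, Q=0, P=1), score=23328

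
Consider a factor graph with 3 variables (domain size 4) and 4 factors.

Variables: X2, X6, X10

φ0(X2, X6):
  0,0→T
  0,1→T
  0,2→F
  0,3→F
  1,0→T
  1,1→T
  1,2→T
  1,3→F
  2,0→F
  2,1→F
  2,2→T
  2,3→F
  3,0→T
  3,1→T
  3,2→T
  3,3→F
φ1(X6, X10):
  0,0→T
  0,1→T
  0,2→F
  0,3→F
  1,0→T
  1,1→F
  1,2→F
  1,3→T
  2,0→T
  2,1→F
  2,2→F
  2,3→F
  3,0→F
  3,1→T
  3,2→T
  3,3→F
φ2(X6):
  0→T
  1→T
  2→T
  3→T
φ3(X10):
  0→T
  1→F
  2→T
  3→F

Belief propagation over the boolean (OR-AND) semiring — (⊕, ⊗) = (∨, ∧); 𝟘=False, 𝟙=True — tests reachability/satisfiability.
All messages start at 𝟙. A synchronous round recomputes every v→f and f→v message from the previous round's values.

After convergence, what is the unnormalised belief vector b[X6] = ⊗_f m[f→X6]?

init: all messages = 𝟙 over 4 values
r1 m[φ0→X2] = [T, T, T, T]
r1 m[φ0→X6] = [T, T, T, F]
r1 m[φ1→X6] = [T, T, T, T]
r1 m[φ1→X10] = [T, T, T, T]
r1 m[φ2→X6] = [T, T, T, T]
r1 m[φ3→X10] = [T, F, T, F]
r1 m[X2→φ0] = [T, T, T, T]
r1 m[X6→φ0] = [T, T, T, T]
r1 m[X6→φ1] = [T, T, T, T]
r1 m[X6→φ2] = [T, T, T, T]
r1 m[X10→φ1] = [T, T, T, T]
r1 m[X10→φ3] = [T, T, T, T]
r2 m[φ0→X2] = [T, T, T, T]
r2 m[φ0→X6] = [T, T, T, F]
r2 m[φ1→X6] = [T, T, T, T]
r2 m[φ1→X10] = [T, T, T, T]
r2 m[φ2→X6] = [T, T, T, T]
r2 m[φ3→X10] = [T, F, T, F]
r2 m[X2→φ0] = [T, T, T, T]
r2 m[X6→φ0] = [T, T, T, T]
r2 m[X6→φ1] = [T, T, T, F]
r2 m[X6→φ2] = [T, T, T, F]
r2 m[X10→φ1] = [T, F, T, F]
r2 m[X10→φ3] = [T, T, T, T]
r3 m[φ0→X2] = [T, T, T, T]
r3 m[φ0→X6] = [T, T, T, F]
r3 m[φ1→X6] = [T, T, T, T]
r3 m[φ1→X10] = [T, T, F, T]
r3 m[φ2→X6] = [T, T, T, T]
r3 m[φ3→X10] = [T, F, T, F]
r3 m[X2→φ0] = [T, T, T, T]
r3 m[X6→φ0] = [T, T, T, T]
r3 m[X6→φ1] = [T, T, T, F]
r3 m[X6→φ2] = [T, T, T, F]
r3 m[X10→φ1] = [T, F, T, F]
r3 m[X10→φ3] = [T, T, T, T]
r4 m[φ0→X2] = [T, T, T, T]
r4 m[φ0→X6] = [T, T, T, F]
r4 m[φ1→X6] = [T, T, T, T]
r4 m[φ1→X10] = [T, T, F, T]
r4 m[φ2→X6] = [T, T, T, T]
r4 m[φ3→X10] = [T, F, T, F]
r4 m[X2→φ0] = [T, T, T, T]
r4 m[X6→φ0] = [T, T, T, T]
r4 m[X6→φ1] = [T, T, T, F]
r4 m[X6→φ2] = [T, T, T, F]
r4 m[X10→φ1] = [T, F, T, F]
r4 m[X10→φ3] = [T, T, F, T]
r5 m[φ0→X2] = [T, T, T, T]
r5 m[φ0→X6] = [T, T, T, F]
r5 m[φ1→X6] = [T, T, T, T]
r5 m[φ1→X10] = [T, T, F, T]
r5 m[φ2→X6] = [T, T, T, T]
r5 m[φ3→X10] = [T, F, T, F]
r5 m[X2→φ0] = [T, T, T, T]
r5 m[X6→φ0] = [T, T, T, T]
r5 m[X6→φ1] = [T, T, T, F]
r5 m[X6→φ2] = [T, T, T, F]
r5 m[X10→φ1] = [T, F, T, F]
r5 m[X10→φ3] = [T, T, F, T]
fixed point reached at round 5
b[X6] = ⊗ incoming = [T, T, T, F]

b[X6] = [T, T, T, F]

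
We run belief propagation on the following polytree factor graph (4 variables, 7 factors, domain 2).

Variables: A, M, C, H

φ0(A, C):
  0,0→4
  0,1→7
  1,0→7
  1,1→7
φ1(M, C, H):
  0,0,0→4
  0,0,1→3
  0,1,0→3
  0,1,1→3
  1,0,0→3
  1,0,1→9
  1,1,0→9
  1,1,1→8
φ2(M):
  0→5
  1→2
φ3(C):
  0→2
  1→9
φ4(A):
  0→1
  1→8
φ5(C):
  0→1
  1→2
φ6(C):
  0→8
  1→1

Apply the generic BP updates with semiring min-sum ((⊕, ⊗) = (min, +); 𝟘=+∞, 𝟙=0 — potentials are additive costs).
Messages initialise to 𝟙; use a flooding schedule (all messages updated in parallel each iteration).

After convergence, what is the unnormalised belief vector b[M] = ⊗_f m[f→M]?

init: all messages = 𝟙 over 2 values
r1 m[φ0→A] = [4, 7]
r1 m[φ0→C] = [4, 7]
r1 m[φ1→M] = [3, 3]
r1 m[φ1→C] = [3, 3]
r1 m[φ1→H] = [3, 3]
r1 m[φ2→M] = [5, 2]
r1 m[φ3→C] = [2, 9]
r1 m[φ4→A] = [1, 8]
r1 m[φ5→C] = [1, 2]
r1 m[φ6→C] = [8, 1]
r1 m[A→φ0] = [0, 0]
r1 m[A→φ4] = [0, 0]
r1 m[M→φ1] = [0, 0]
r1 m[M→φ2] = [0, 0]
r1 m[C→φ0] = [0, 0]
r1 m[C→φ1] = [0, 0]
r1 m[C→φ3] = [0, 0]
r1 m[C→φ5] = [0, 0]
r1 m[C→φ6] = [0, 0]
r1 m[H→φ1] = [0, 0]
r2 m[φ0→A] = [4, 7]
r2 m[φ0→C] = [4, 7]
r2 m[φ1→M] = [3, 3]
r2 m[φ1→C] = [3, 3]
r2 m[φ1→H] = [3, 3]
r2 m[φ2→M] = [5, 2]
r2 m[φ3→C] = [2, 9]
r2 m[φ4→A] = [1, 8]
r2 m[φ5→C] = [1, 2]
r2 m[φ6→C] = [8, 1]
r2 m[A→φ0] = [1, 8]
r2 m[A→φ4] = [4, 7]
r2 m[M→φ1] = [5, 2]
r2 m[M→φ2] = [3, 3]
r2 m[C→φ0] = [14, 15]
r2 m[C→φ1] = [15, 19]
r2 m[C→φ3] = [16, 13]
r2 m[C→φ5] = [17, 20]
r2 m[C→φ6] = [10, 21]
r2 m[H→φ1] = [0, 0]
r3 m[φ0→A] = [18, 21]
r3 m[φ0→C] = [5, 8]
r3 m[φ1→M] = [18, 18]
r3 m[φ1→C] = [5, 8]
r3 m[φ1→H] = [20, 23]
r3 m[φ2→M] = [5, 2]
r3 m[φ3→C] = [2, 9]
r3 m[φ4→A] = [1, 8]
r3 m[φ5→C] = [1, 2]
r3 m[φ6→C] = [8, 1]
r3 m[A→φ0] = [1, 8]
r3 m[A→φ4] = [4, 7]
r3 m[M→φ1] = [5, 2]
r3 m[M→φ2] = [3, 3]
r3 m[C→φ0] = [14, 15]
r3 m[C→φ1] = [15, 19]
r3 m[C→φ3] = [16, 13]
r3 m[C→φ5] = [17, 20]
r3 m[C→φ6] = [10, 21]
r3 m[H→φ1] = [0, 0]
r4 m[φ0→A] = [18, 21]
r4 m[φ0→C] = [5, 8]
r4 m[φ1→M] = [18, 18]
r4 m[φ1→C] = [5, 8]
r4 m[φ1→H] = [20, 23]
r4 m[φ2→M] = [5, 2]
r4 m[φ3→C] = [2, 9]
r4 m[φ4→A] = [1, 8]
r4 m[φ5→C] = [1, 2]
r4 m[φ6→C] = [8, 1]
r4 m[A→φ0] = [1, 8]
r4 m[A→φ4] = [18, 21]
r4 m[M→φ1] = [5, 2]
r4 m[M→φ2] = [18, 18]
r4 m[C→φ0] = [16, 20]
r4 m[C→φ1] = [16, 20]
r4 m[C→φ3] = [19, 19]
r4 m[C→φ5] = [20, 26]
r4 m[C→φ6] = [13, 27]
r4 m[H→φ1] = [0, 0]
r5 m[φ0→A] = [20, 23]
r5 m[φ0→C] = [5, 8]
r5 m[φ1→M] = [19, 19]
r5 m[φ1→C] = [5, 8]
r5 m[φ1→H] = [21, 24]
r5 m[φ2→M] = [5, 2]
r5 m[φ3→C] = [2, 9]
r5 m[φ4→A] = [1, 8]
r5 m[φ5→C] = [1, 2]
r5 m[φ6→C] = [8, 1]
r5 m[A→φ0] = [1, 8]
r5 m[A→φ4] = [18, 21]
r5 m[M→φ1] = [5, 2]
r5 m[M→φ2] = [18, 18]
r5 m[C→φ0] = [16, 20]
r5 m[C→φ1] = [16, 20]
r5 m[C→φ3] = [19, 19]
r5 m[C→φ5] = [20, 26]
r5 m[C→φ6] = [13, 27]
r5 m[H→φ1] = [0, 0]
r6 m[φ0→A] = [20, 23]
r6 m[φ0→C] = [5, 8]
r6 m[φ1→M] = [19, 19]
r6 m[φ1→C] = [5, 8]
r6 m[φ1→H] = [21, 24]
r6 m[φ2→M] = [5, 2]
r6 m[φ3→C] = [2, 9]
r6 m[φ4→A] = [1, 8]
r6 m[φ5→C] = [1, 2]
r6 m[φ6→C] = [8, 1]
r6 m[A→φ0] = [1, 8]
r6 m[A→φ4] = [20, 23]
r6 m[M→φ1] = [5, 2]
r6 m[M→φ2] = [19, 19]
r6 m[C→φ0] = [16, 20]
r6 m[C→φ1] = [16, 20]
r6 m[C→φ3] = [19, 19]
r6 m[C→φ5] = [20, 26]
r6 m[C→φ6] = [13, 27]
r6 m[H→φ1] = [0, 0]
r7 m[φ0→A] = [20, 23]
r7 m[φ0→C] = [5, 8]
r7 m[φ1→M] = [19, 19]
r7 m[φ1→C] = [5, 8]
r7 m[φ1→H] = [21, 24]
r7 m[φ2→M] = [5, 2]
r7 m[φ3→C] = [2, 9]
r7 m[φ4→A] = [1, 8]
r7 m[φ5→C] = [1, 2]
r7 m[φ6→C] = [8, 1]
r7 m[A→φ0] = [1, 8]
r7 m[A→φ4] = [20, 23]
r7 m[M→φ1] = [5, 2]
r7 m[M→φ2] = [19, 19]
r7 m[C→φ0] = [16, 20]
r7 m[C→φ1] = [16, 20]
r7 m[C→φ3] = [19, 19]
r7 m[C→φ5] = [20, 26]
r7 m[C→φ6] = [13, 27]
r7 m[H→φ1] = [0, 0]
fixed point reached at round 7
b[M] = ⊗ incoming = [24, 21]

b[M] = [24, 21]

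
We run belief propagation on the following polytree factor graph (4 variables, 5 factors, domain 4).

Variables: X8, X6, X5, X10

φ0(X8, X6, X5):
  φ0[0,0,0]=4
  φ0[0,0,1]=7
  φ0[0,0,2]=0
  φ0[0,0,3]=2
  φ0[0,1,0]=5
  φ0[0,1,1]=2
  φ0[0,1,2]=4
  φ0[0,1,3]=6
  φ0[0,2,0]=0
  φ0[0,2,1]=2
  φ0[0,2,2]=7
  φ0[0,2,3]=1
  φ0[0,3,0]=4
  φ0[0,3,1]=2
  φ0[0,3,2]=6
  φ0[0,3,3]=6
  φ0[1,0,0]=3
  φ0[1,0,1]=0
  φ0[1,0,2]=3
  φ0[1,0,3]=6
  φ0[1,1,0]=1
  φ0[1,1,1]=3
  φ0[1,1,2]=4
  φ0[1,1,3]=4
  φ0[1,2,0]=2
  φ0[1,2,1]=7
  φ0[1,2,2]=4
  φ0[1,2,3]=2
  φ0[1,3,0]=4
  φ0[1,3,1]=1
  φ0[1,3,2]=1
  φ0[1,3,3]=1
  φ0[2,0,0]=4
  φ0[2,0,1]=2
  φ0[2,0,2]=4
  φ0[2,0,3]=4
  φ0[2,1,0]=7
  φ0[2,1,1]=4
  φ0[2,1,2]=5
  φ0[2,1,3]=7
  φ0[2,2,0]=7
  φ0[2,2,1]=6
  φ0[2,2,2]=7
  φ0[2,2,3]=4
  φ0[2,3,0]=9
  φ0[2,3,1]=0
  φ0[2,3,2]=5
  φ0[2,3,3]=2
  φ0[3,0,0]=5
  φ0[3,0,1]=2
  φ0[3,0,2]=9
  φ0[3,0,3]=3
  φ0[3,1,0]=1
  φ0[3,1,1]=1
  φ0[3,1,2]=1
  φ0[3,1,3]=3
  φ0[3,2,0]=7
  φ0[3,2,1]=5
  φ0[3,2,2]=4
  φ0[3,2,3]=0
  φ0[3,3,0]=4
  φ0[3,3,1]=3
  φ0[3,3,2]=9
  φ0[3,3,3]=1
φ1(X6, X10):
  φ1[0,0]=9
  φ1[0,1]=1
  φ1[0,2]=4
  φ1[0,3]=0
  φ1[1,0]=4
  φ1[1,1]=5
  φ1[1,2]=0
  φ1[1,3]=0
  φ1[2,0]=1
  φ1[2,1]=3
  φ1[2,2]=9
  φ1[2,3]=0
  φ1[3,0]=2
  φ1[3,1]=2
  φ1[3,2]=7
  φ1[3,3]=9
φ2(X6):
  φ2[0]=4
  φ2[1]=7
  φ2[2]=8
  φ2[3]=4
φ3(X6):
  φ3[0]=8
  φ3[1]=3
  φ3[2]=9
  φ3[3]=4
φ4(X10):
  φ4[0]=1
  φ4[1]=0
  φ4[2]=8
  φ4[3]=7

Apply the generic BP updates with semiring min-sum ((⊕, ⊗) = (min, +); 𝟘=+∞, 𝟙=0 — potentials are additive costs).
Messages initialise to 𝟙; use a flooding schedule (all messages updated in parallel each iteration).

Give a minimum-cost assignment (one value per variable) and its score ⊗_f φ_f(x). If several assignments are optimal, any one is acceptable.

init: all messages = 𝟙 over 4 values
r1 m[φ0→X8] = [0, 0, 0, 0]
r1 m[φ0→X6] = [0, 1, 0, 0]
r1 m[φ0→X5] = [0, 0, 0, 0]
r1 m[φ1→X6] = [0, 0, 0, 2]
r1 m[φ1→X10] = [1, 1, 0, 0]
r1 m[φ2→X6] = [4, 7, 8, 4]
r1 m[φ3→X6] = [8, 3, 9, 4]
r1 m[φ4→X10] = [1, 0, 8, 7]
r1 m[X8→φ0] = [0, 0, 0, 0]
r1 m[X6→φ0] = [0, 0, 0, 0]
r1 m[X6→φ1] = [0, 0, 0, 0]
r1 m[X6→φ2] = [0, 0, 0, 0]
r1 m[X6→φ3] = [0, 0, 0, 0]
r1 m[X5→φ0] = [0, 0, 0, 0]
r1 m[X10→φ1] = [0, 0, 0, 0]
r1 m[X10→φ4] = [0, 0, 0, 0]
r2 m[φ0→X8] = [0, 0, 0, 0]
r2 m[φ0→X6] = [0, 1, 0, 0]
r2 m[φ0→X5] = [0, 0, 0, 0]
r2 m[φ1→X6] = [0, 0, 0, 2]
r2 m[φ1→X10] = [1, 1, 0, 0]
r2 m[φ2→X6] = [4, 7, 8, 4]
r2 m[φ3→X6] = [8, 3, 9, 4]
r2 m[φ4→X10] = [1, 0, 8, 7]
r2 m[X8→φ0] = [0, 0, 0, 0]
r2 m[X6→φ0] = [12, 10, 17, 10]
r2 m[X6→φ1] = [12, 11, 17, 8]
r2 m[X6→φ2] = [8, 4, 9, 6]
r2 m[X6→φ3] = [4, 8, 8, 6]
r2 m[X5→φ0] = [0, 0, 0, 0]
r2 m[X10→φ1] = [1, 0, 8, 7]
r2 m[X10→φ4] = [1, 1, 0, 0]
r3 m[φ0→X8] = [12, 11, 10, 11]
r3 m[φ0→X6] = [0, 1, 0, 0]
r3 m[φ0→X5] = [11, 10, 11, 11]
r3 m[φ1→X6] = [1, 5, 2, 2]
r3 m[φ1→X10] = [10, 10, 11, 11]
r3 m[φ2→X6] = [4, 7, 8, 4]
r3 m[φ3→X6] = [8, 3, 9, 4]
r3 m[φ4→X10] = [1, 0, 8, 7]
r3 m[X8→φ0] = [0, 0, 0, 0]
r3 m[X6→φ0] = [12, 10, 17, 10]
r3 m[X6→φ1] = [12, 11, 17, 8]
r3 m[X6→φ2] = [8, 4, 9, 6]
r3 m[X6→φ3] = [4, 8, 8, 6]
r3 m[X5→φ0] = [0, 0, 0, 0]
r3 m[X10→φ1] = [1, 0, 8, 7]
r3 m[X10→φ4] = [1, 1, 0, 0]
r4 m[φ0→X8] = [12, 11, 10, 11]
r4 m[φ0→X6] = [0, 1, 0, 0]
r4 m[φ0→X5] = [11, 10, 11, 11]
r4 m[φ1→X6] = [1, 5, 2, 2]
r4 m[φ1→X10] = [10, 10, 11, 11]
r4 m[φ2→X6] = [4, 7, 8, 4]
r4 m[φ3→X6] = [8, 3, 9, 4]
r4 m[φ4→X10] = [1, 0, 8, 7]
r4 m[X8→φ0] = [0, 0, 0, 0]
r4 m[X6→φ0] = [13, 15, 19, 10]
r4 m[X6→φ1] = [12, 11, 17, 8]
r4 m[X6→φ2] = [9, 9, 11, 6]
r4 m[X6→φ3] = [5, 13, 10, 6]
r4 m[X5→φ0] = [0, 0, 0, 0]
r4 m[X10→φ1] = [1, 0, 8, 7]
r4 m[X10→φ4] = [10, 10, 11, 11]
r5 m[φ0→X8] = [12, 11, 10, 11]
r5 m[φ0→X6] = [0, 1, 0, 0]
r5 m[φ0→X5] = [14, 10, 11, 11]
r5 m[φ1→X6] = [1, 5, 2, 2]
r5 m[φ1→X10] = [10, 10, 11, 11]
r5 m[φ2→X6] = [4, 7, 8, 4]
r5 m[φ3→X6] = [8, 3, 9, 4]
r5 m[φ4→X10] = [1, 0, 8, 7]
r5 m[X8→φ0] = [0, 0, 0, 0]
r5 m[X6→φ0] = [13, 15, 19, 10]
r5 m[X6→φ1] = [12, 11, 17, 8]
r5 m[X6→φ2] = [9, 9, 11, 6]
r5 m[X6→φ3] = [5, 13, 10, 6]
r5 m[X5→φ0] = [0, 0, 0, 0]
r5 m[X10→φ1] = [1, 0, 8, 7]
r5 m[X10→φ4] = [10, 10, 11, 11]
r6 m[φ0→X8] = [12, 11, 10, 11]
r6 m[φ0→X6] = [0, 1, 0, 0]
r6 m[φ0→X5] = [14, 10, 11, 11]
r6 m[φ1→X6] = [1, 5, 2, 2]
r6 m[φ1→X10] = [10, 10, 11, 11]
r6 m[φ2→X6] = [4, 7, 8, 4]
r6 m[φ3→X6] = [8, 3, 9, 4]
r6 m[φ4→X10] = [1, 0, 8, 7]
r6 m[X8→φ0] = [0, 0, 0, 0]
r6 m[X6→φ0] = [13, 15, 19, 10]
r6 m[X6→φ1] = [12, 11, 17, 8]
r6 m[X6→φ2] = [9, 9, 11, 6]
r6 m[X6→φ3] = [5, 13, 10, 6]
r6 m[X5→φ0] = [0, 0, 0, 0]
r6 m[X10→φ1] = [1, 0, 8, 7]
r6 m[X10→φ4] = [10, 10, 11, 11]
fixed point reached at round 6
traceback from X8: (X8=2, X6=3, X5=1, X10=1), score=10

assignment: (X8=2, X6=3, X5=1, X10=1); score = 10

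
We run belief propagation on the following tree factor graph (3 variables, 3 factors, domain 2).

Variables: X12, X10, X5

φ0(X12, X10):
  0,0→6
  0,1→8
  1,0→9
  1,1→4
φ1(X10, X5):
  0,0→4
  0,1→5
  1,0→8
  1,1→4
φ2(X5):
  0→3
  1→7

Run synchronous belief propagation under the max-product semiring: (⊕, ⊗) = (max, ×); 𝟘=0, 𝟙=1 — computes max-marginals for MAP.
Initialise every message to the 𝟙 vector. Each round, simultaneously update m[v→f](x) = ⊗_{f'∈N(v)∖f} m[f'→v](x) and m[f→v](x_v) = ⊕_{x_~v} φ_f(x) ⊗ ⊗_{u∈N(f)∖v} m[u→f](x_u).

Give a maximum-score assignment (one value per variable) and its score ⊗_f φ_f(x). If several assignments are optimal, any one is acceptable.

assignment: (X12=1, X10=0, X5=1); score = 315

init: all messages = 𝟙 over 2 values
r1 m[φ0→X12] = [8, 9]
r1 m[φ0→X10] = [9, 8]
r1 m[φ1→X10] = [5, 8]
r1 m[φ1→X5] = [8, 5]
r1 m[φ2→X5] = [3, 7]
r1 m[X12→φ0] = [1, 1]
r1 m[X10→φ0] = [1, 1]
r1 m[X10→φ1] = [1, 1]
r1 m[X5→φ1] = [1, 1]
r1 m[X5→φ2] = [1, 1]
r2 m[φ0→X12] = [8, 9]
r2 m[φ0→X10] = [9, 8]
r2 m[φ1→X10] = [5, 8]
r2 m[φ1→X5] = [8, 5]
r2 m[φ2→X5] = [3, 7]
r2 m[X12→φ0] = [1, 1]
r2 m[X10→φ0] = [5, 8]
r2 m[X10→φ1] = [9, 8]
r2 m[X5→φ1] = [3, 7]
r2 m[X5→φ2] = [8, 5]
r3 m[φ0→X12] = [64, 45]
r3 m[φ0→X10] = [9, 8]
r3 m[φ1→X10] = [35, 28]
r3 m[φ1→X5] = [64, 45]
r3 m[φ2→X5] = [3, 7]
r3 m[X12→φ0] = [1, 1]
r3 m[X10→φ0] = [5, 8]
r3 m[X10→φ1] = [9, 8]
r3 m[X5→φ1] = [3, 7]
r3 m[X5→φ2] = [8, 5]
r4 m[φ0→X12] = [64, 45]
r4 m[φ0→X10] = [9, 8]
r4 m[φ1→X10] = [35, 28]
r4 m[φ1→X5] = [64, 45]
r4 m[φ2→X5] = [3, 7]
r4 m[X12→φ0] = [1, 1]
r4 m[X10→φ0] = [35, 28]
r4 m[X10→φ1] = [9, 8]
r4 m[X5→φ1] = [3, 7]
r4 m[X5→φ2] = [64, 45]
r5 m[φ0→X12] = [224, 315]
r5 m[φ0→X10] = [9, 8]
r5 m[φ1→X10] = [35, 28]
r5 m[φ1→X5] = [64, 45]
r5 m[φ2→X5] = [3, 7]
r5 m[X12→φ0] = [1, 1]
r5 m[X10→φ0] = [35, 28]
r5 m[X10→φ1] = [9, 8]
r5 m[X5→φ1] = [3, 7]
r5 m[X5→φ2] = [64, 45]
r6 m[φ0→X12] = [224, 315]
r6 m[φ0→X10] = [9, 8]
r6 m[φ1→X10] = [35, 28]
r6 m[φ1→X5] = [64, 45]
r6 m[φ2→X5] = [3, 7]
r6 m[X12→φ0] = [1, 1]
r6 m[X10→φ0] = [35, 28]
r6 m[X10→φ1] = [9, 8]
r6 m[X5→φ1] = [3, 7]
r6 m[X5→φ2] = [64, 45]
fixed point reached at round 6
traceback from X12: (X12=1, X10=0, X5=1), score=315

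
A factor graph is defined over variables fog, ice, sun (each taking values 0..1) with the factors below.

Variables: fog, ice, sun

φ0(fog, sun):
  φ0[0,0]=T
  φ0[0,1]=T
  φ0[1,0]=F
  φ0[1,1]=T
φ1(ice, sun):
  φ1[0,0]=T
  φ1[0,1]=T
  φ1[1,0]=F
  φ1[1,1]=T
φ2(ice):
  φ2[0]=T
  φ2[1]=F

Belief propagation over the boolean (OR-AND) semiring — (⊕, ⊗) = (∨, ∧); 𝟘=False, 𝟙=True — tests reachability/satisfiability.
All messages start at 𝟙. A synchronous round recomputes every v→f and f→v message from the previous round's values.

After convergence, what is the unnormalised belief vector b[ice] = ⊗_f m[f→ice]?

init: all messages = 𝟙 over 2 values
r1 m[φ0→fog] = [T, T]
r1 m[φ0→sun] = [T, T]
r1 m[φ1→ice] = [T, T]
r1 m[φ1→sun] = [T, T]
r1 m[φ2→ice] = [T, F]
r1 m[fog→φ0] = [T, T]
r1 m[ice→φ1] = [T, T]
r1 m[ice→φ2] = [T, T]
r1 m[sun→φ0] = [T, T]
r1 m[sun→φ1] = [T, T]
r2 m[φ0→fog] = [T, T]
r2 m[φ0→sun] = [T, T]
r2 m[φ1→ice] = [T, T]
r2 m[φ1→sun] = [T, T]
r2 m[φ2→ice] = [T, F]
r2 m[fog→φ0] = [T, T]
r2 m[ice→φ1] = [T, F]
r2 m[ice→φ2] = [T, T]
r2 m[sun→φ0] = [T, T]
r2 m[sun→φ1] = [T, T]
r3 m[φ0→fog] = [T, T]
r3 m[φ0→sun] = [T, T]
r3 m[φ1→ice] = [T, T]
r3 m[φ1→sun] = [T, T]
r3 m[φ2→ice] = [T, F]
r3 m[fog→φ0] = [T, T]
r3 m[ice→φ1] = [T, F]
r3 m[ice→φ2] = [T, T]
r3 m[sun→φ0] = [T, T]
r3 m[sun→φ1] = [T, T]
fixed point reached at round 3
b[ice] = ⊗ incoming = [T, F]

b[ice] = [T, F]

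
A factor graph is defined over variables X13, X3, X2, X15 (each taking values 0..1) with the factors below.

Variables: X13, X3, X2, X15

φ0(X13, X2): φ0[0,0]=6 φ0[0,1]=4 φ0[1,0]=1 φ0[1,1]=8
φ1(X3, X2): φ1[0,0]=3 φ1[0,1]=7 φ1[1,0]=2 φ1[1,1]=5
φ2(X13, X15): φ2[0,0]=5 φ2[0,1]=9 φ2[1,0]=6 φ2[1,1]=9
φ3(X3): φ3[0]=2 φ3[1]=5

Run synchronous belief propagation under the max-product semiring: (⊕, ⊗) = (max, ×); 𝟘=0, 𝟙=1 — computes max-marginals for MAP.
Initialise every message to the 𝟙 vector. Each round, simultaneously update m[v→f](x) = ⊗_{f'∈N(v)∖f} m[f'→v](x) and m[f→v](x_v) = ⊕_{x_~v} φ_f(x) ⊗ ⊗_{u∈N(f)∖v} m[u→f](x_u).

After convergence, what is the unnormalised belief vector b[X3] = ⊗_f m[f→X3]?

init: all messages = 𝟙 over 2 values
r1 m[φ0→X13] = [6, 8]
r1 m[φ0→X2] = [6, 8]
r1 m[φ1→X3] = [7, 5]
r1 m[φ1→X2] = [3, 7]
r1 m[φ2→X13] = [9, 9]
r1 m[φ2→X15] = [6, 9]
r1 m[φ3→X3] = [2, 5]
r1 m[X13→φ0] = [1, 1]
r1 m[X13→φ2] = [1, 1]
r1 m[X3→φ1] = [1, 1]
r1 m[X3→φ3] = [1, 1]
r1 m[X2→φ0] = [1, 1]
r1 m[X2→φ1] = [1, 1]
r1 m[X15→φ2] = [1, 1]
r2 m[φ0→X13] = [6, 8]
r2 m[φ0→X2] = [6, 8]
r2 m[φ1→X3] = [7, 5]
r2 m[φ1→X2] = [3, 7]
r2 m[φ2→X13] = [9, 9]
r2 m[φ2→X15] = [6, 9]
r2 m[φ3→X3] = [2, 5]
r2 m[X13→φ0] = [9, 9]
r2 m[X13→φ2] = [6, 8]
r2 m[X3→φ1] = [2, 5]
r2 m[X3→φ3] = [7, 5]
r2 m[X2→φ0] = [3, 7]
r2 m[X2→φ1] = [6, 8]
r2 m[X15→φ2] = [1, 1]
r3 m[φ0→X13] = [28, 56]
r3 m[φ0→X2] = [54, 72]
r3 m[φ1→X3] = [56, 40]
r3 m[φ1→X2] = [10, 25]
r3 m[φ2→X13] = [9, 9]
r3 m[φ2→X15] = [48, 72]
r3 m[φ3→X3] = [2, 5]
r3 m[X13→φ0] = [9, 9]
r3 m[X13→φ2] = [6, 8]
r3 m[X3→φ1] = [2, 5]
r3 m[X3→φ3] = [7, 5]
r3 m[X2→φ0] = [3, 7]
r3 m[X2→φ1] = [6, 8]
r3 m[X15→φ2] = [1, 1]
r4 m[φ0→X13] = [28, 56]
r4 m[φ0→X2] = [54, 72]
r4 m[φ1→X3] = [56, 40]
r4 m[φ1→X2] = [10, 25]
r4 m[φ2→X13] = [9, 9]
r4 m[φ2→X15] = [48, 72]
r4 m[φ3→X3] = [2, 5]
r4 m[X13→φ0] = [9, 9]
r4 m[X13→φ2] = [28, 56]
r4 m[X3→φ1] = [2, 5]
r4 m[X3→φ3] = [56, 40]
r4 m[X2→φ0] = [10, 25]
r4 m[X2→φ1] = [54, 72]
r4 m[X15→φ2] = [1, 1]
r5 m[φ0→X13] = [100, 200]
r5 m[φ0→X2] = [54, 72]
r5 m[φ1→X3] = [504, 360]
r5 m[φ1→X2] = [10, 25]
r5 m[φ2→X13] = [9, 9]
r5 m[φ2→X15] = [336, 504]
r5 m[φ3→X3] = [2, 5]
r5 m[X13→φ0] = [9, 9]
r5 m[X13→φ2] = [28, 56]
r5 m[X3→φ1] = [2, 5]
r5 m[X3→φ3] = [56, 40]
r5 m[X2→φ0] = [10, 25]
r5 m[X2→φ1] = [54, 72]
r5 m[X15→φ2] = [1, 1]
r6 m[φ0→X13] = [100, 200]
r6 m[φ0→X2] = [54, 72]
r6 m[φ1→X3] = [504, 360]
r6 m[φ1→X2] = [10, 25]
r6 m[φ2→X13] = [9, 9]
r6 m[φ2→X15] = [336, 504]
r6 m[φ3→X3] = [2, 5]
r6 m[X13→φ0] = [9, 9]
r6 m[X13→φ2] = [100, 200]
r6 m[X3→φ1] = [2, 5]
r6 m[X3→φ3] = [504, 360]
r6 m[X2→φ0] = [10, 25]
r6 m[X2→φ1] = [54, 72]
r6 m[X15→φ2] = [1, 1]
r7 m[φ0→X13] = [100, 200]
r7 m[φ0→X2] = [54, 72]
r7 m[φ1→X3] = [504, 360]
r7 m[φ1→X2] = [10, 25]
r7 m[φ2→X13] = [9, 9]
r7 m[φ2→X15] = [1200, 1800]
r7 m[φ3→X3] = [2, 5]
r7 m[X13→φ0] = [9, 9]
r7 m[X13→φ2] = [100, 200]
r7 m[X3→φ1] = [2, 5]
r7 m[X3→φ3] = [504, 360]
r7 m[X2→φ0] = [10, 25]
r7 m[X2→φ1] = [54, 72]
r7 m[X15→φ2] = [1, 1]
r8 m[φ0→X13] = [100, 200]
r8 m[φ0→X2] = [54, 72]
r8 m[φ1→X3] = [504, 360]
r8 m[φ1→X2] = [10, 25]
r8 m[φ2→X13] = [9, 9]
r8 m[φ2→X15] = [1200, 1800]
r8 m[φ3→X3] = [2, 5]
r8 m[X13→φ0] = [9, 9]
r8 m[X13→φ2] = [100, 200]
r8 m[X3→φ1] = [2, 5]
r8 m[X3→φ3] = [504, 360]
r8 m[X2→φ0] = [10, 25]
r8 m[X2→φ1] = [54, 72]
r8 m[X15→φ2] = [1, 1]
fixed point reached at round 8
b[X3] = ⊗ incoming = [1008, 1800]

b[X3] = [1008, 1800]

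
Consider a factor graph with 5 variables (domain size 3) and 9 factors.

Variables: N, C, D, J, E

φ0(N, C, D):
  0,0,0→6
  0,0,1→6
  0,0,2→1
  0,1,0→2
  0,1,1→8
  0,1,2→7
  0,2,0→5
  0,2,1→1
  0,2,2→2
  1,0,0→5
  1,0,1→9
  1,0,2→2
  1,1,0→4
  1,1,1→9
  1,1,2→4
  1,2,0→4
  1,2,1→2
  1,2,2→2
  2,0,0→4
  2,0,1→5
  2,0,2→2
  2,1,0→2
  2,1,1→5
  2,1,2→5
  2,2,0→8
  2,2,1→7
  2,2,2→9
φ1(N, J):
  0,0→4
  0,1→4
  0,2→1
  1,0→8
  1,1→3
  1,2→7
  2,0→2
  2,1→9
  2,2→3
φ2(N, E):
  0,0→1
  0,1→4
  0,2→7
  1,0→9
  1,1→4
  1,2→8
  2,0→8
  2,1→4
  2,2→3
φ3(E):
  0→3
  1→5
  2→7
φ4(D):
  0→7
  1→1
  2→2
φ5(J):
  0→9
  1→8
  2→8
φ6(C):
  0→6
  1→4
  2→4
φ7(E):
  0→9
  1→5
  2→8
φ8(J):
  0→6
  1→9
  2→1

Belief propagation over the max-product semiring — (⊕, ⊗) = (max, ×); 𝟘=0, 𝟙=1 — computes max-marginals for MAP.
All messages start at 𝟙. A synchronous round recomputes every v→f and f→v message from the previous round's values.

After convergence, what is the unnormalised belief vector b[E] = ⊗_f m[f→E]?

b[E] = [31352832, 14515200, 40642560]

init: all messages = 𝟙 over 3 values
r1 m[φ0→N] = [8, 9, 9]
r1 m[φ0→C] = [9, 9, 9]
r1 m[φ0→D] = [8, 9, 9]
r1 m[φ1→N] = [4, 8, 9]
r1 m[φ1→J] = [8, 9, 7]
r1 m[φ2→N] = [7, 9, 8]
r1 m[φ2→E] = [9, 4, 8]
r1 m[φ3→E] = [3, 5, 7]
r1 m[φ4→D] = [7, 1, 2]
r1 m[φ5→J] = [9, 8, 8]
r1 m[φ6→C] = [6, 4, 4]
r1 m[φ7→E] = [9, 5, 8]
r1 m[φ8→J] = [6, 9, 1]
r1 m[N→φ0] = [1, 1, 1]
r1 m[N→φ1] = [1, 1, 1]
r1 m[N→φ2] = [1, 1, 1]
r1 m[C→φ0] = [1, 1, 1]
r1 m[C→φ6] = [1, 1, 1]
r1 m[D→φ0] = [1, 1, 1]
r1 m[D→φ4] = [1, 1, 1]
r1 m[J→φ1] = [1, 1, 1]
r1 m[J→φ5] = [1, 1, 1]
r1 m[J→φ8] = [1, 1, 1]
r1 m[E→φ2] = [1, 1, 1]
r1 m[E→φ3] = [1, 1, 1]
r1 m[E→φ7] = [1, 1, 1]
r2 m[φ0→N] = [8, 9, 9]
r2 m[φ0→C] = [9, 9, 9]
r2 m[φ0→D] = [8, 9, 9]
r2 m[φ1→N] = [4, 8, 9]
r2 m[φ1→J] = [8, 9, 7]
r2 m[φ2→N] = [7, 9, 8]
r2 m[φ2→E] = [9, 4, 8]
r2 m[φ3→E] = [3, 5, 7]
r2 m[φ4→D] = [7, 1, 2]
r2 m[φ5→J] = [9, 8, 8]
r2 m[φ6→C] = [6, 4, 4]
r2 m[φ7→E] = [9, 5, 8]
r2 m[φ8→J] = [6, 9, 1]
r2 m[N→φ0] = [28, 72, 72]
r2 m[N→φ1] = [56, 81, 72]
r2 m[N→φ2] = [32, 72, 81]
r2 m[C→φ0] = [6, 4, 4]
r2 m[C→φ6] = [9, 9, 9]
r2 m[D→φ0] = [7, 1, 2]
r2 m[D→φ4] = [8, 9, 9]
r2 m[J→φ1] = [54, 72, 8]
r2 m[J→φ5] = [48, 81, 7]
r2 m[J→φ8] = [72, 72, 56]
r2 m[E→φ2] = [27, 25, 56]
r2 m[E→φ3] = [81, 20, 64]
r2 m[E→φ7] = [27, 20, 56]
r3 m[φ0→N] = [252, 210, 224]
r3 m[φ0→C] = [2520, 2016, 4032]
r3 m[φ0→D] = [2304, 3888, 2592]
r3 m[φ1→N] = [288, 432, 648]
r3 m[φ1→J] = [648, 648, 567]
r3 m[φ2→N] = [392, 448, 216]
r3 m[φ2→E] = [648, 324, 576]
r3 m[φ3→E] = [3, 5, 7]
r3 m[φ4→D] = [7, 1, 2]
r3 m[φ5→J] = [9, 8, 8]
r3 m[φ6→C] = [6, 4, 4]
r3 m[φ7→E] = [9, 5, 8]
r3 m[φ8→J] = [6, 9, 1]
r3 m[N→φ0] = [28, 72, 72]
r3 m[N→φ1] = [56, 81, 72]
r3 m[N→φ2] = [32, 72, 81]
r3 m[C→φ0] = [6, 4, 4]
r3 m[C→φ6] = [9, 9, 9]
r3 m[D→φ0] = [7, 1, 2]
r3 m[D→φ4] = [8, 9, 9]
r3 m[J→φ1] = [54, 72, 8]
r3 m[J→φ5] = [48, 81, 7]
r3 m[J→φ8] = [72, 72, 56]
r3 m[E→φ2] = [27, 25, 56]
r3 m[E→φ3] = [81, 20, 64]
r3 m[E→φ7] = [27, 20, 56]
r4 m[φ0→N] = [252, 210, 224]
r4 m[φ0→C] = [2520, 2016, 4032]
r4 m[φ0→D] = [2304, 3888, 2592]
r4 m[φ1→N] = [288, 432, 648]
r4 m[φ1→J] = [648, 648, 567]
r4 m[φ2→N] = [392, 448, 216]
r4 m[φ2→E] = [648, 324, 576]
r4 m[φ3→E] = [3, 5, 7]
r4 m[φ4→D] = [7, 1, 2]
r4 m[φ5→J] = [9, 8, 8]
r4 m[φ6→C] = [6, 4, 4]
r4 m[φ7→E] = [9, 5, 8]
r4 m[φ8→J] = [6, 9, 1]
r4 m[N→φ0] = [112896, 193536, 139968]
r4 m[N→φ1] = [98784, 94080, 48384]
r4 m[N→φ2] = [72576, 90720, 145152]
r4 m[C→φ0] = [6, 4, 4]
r4 m[C→φ6] = [2520, 2016, 4032]
r4 m[D→φ0] = [7, 1, 2]
r4 m[D→φ4] = [2304, 3888, 2592]
r4 m[J→φ1] = [54, 72, 8]
r4 m[J→φ5] = [3888, 5832, 567]
r4 m[J→φ8] = [5832, 5184, 4536]
r4 m[E→φ2] = [27, 25, 56]
r4 m[E→φ3] = [5832, 1620, 4608]
r4 m[E→φ7] = [1944, 1620, 4032]
r5 m[φ0→N] = [252, 210, 224]
r5 m[φ0→C] = [6773760, 5419008, 7838208]
r5 m[φ0→D] = [5806080, 10450944, 5038848]
r5 m[φ1→N] = [288, 432, 648]
r5 m[φ1→J] = [752640, 435456, 658560]
r5 m[φ2→N] = [392, 448, 216]
r5 m[φ2→E] = [1161216, 580608, 725760]
r5 m[φ3→E] = [3, 5, 7]
r5 m[φ4→D] = [7, 1, 2]
r5 m[φ5→J] = [9, 8, 8]
r5 m[φ6→C] = [6, 4, 4]
r5 m[φ7→E] = [9, 5, 8]
r5 m[φ8→J] = [6, 9, 1]
r5 m[N→φ0] = [112896, 193536, 139968]
r5 m[N→φ1] = [98784, 94080, 48384]
r5 m[N→φ2] = [72576, 90720, 145152]
r5 m[C→φ0] = [6, 4, 4]
r5 m[C→φ6] = [2520, 2016, 4032]
r5 m[D→φ0] = [7, 1, 2]
r5 m[D→φ4] = [2304, 3888, 2592]
r5 m[J→φ1] = [54, 72, 8]
r5 m[J→φ5] = [3888, 5832, 567]
r5 m[J→φ8] = [5832, 5184, 4536]
r5 m[E→φ2] = [27, 25, 56]
r5 m[E→φ3] = [5832, 1620, 4608]
r5 m[E→φ7] = [1944, 1620, 4032]
r6 m[φ0→N] = [252, 210, 224]
r6 m[φ0→C] = [6773760, 5419008, 7838208]
r6 m[φ0→D] = [5806080, 10450944, 5038848]
r6 m[φ1→N] = [288, 432, 648]
r6 m[φ1→J] = [752640, 435456, 658560]
r6 m[φ2→N] = [392, 448, 216]
r6 m[φ2→E] = [1161216, 580608, 725760]
r6 m[φ3→E] = [3, 5, 7]
r6 m[φ4→D] = [7, 1, 2]
r6 m[φ5→J] = [9, 8, 8]
r6 m[φ6→C] = [6, 4, 4]
r6 m[φ7→E] = [9, 5, 8]
r6 m[φ8→J] = [6, 9, 1]
r6 m[N→φ0] = [112896, 193536, 139968]
r6 m[N→φ1] = [98784, 94080, 48384]
r6 m[N→φ2] = [72576, 90720, 145152]
r6 m[C→φ0] = [6, 4, 4]
r6 m[C→φ6] = [6773760, 5419008, 7838208]
r6 m[D→φ0] = [7, 1, 2]
r6 m[D→φ4] = [5806080, 10450944, 5038848]
r6 m[J→φ1] = [54, 72, 8]
r6 m[J→φ5] = [4515840, 3919104, 658560]
r6 m[J→φ8] = [6773760, 3483648, 5268480]
r6 m[E→φ2] = [27, 25, 56]
r6 m[E→φ3] = [10450944, 2903040, 5806080]
r6 m[E→φ7] = [3483648, 2903040, 5080320]
r7 m[φ0→N] = [252, 210, 224]
r7 m[φ0→C] = [6773760, 5419008, 7838208]
r7 m[φ0→D] = [5806080, 10450944, 5038848]
r7 m[φ1→N] = [288, 432, 648]
r7 m[φ1→J] = [752640, 435456, 658560]
r7 m[φ2→N] = [392, 448, 216]
r7 m[φ2→E] = [1161216, 580608, 725760]
r7 m[φ3→E] = [3, 5, 7]
r7 m[φ4→D] = [7, 1, 2]
r7 m[φ5→J] = [9, 8, 8]
r7 m[φ6→C] = [6, 4, 4]
r7 m[φ7→E] = [9, 5, 8]
r7 m[φ8→J] = [6, 9, 1]
r7 m[N→φ0] = [112896, 193536, 139968]
r7 m[N→φ1] = [98784, 94080, 48384]
r7 m[N→φ2] = [72576, 90720, 145152]
r7 m[C→φ0] = [6, 4, 4]
r7 m[C→φ6] = [6773760, 5419008, 7838208]
r7 m[D→φ0] = [7, 1, 2]
r7 m[D→φ4] = [5806080, 10450944, 5038848]
r7 m[J→φ1] = [54, 72, 8]
r7 m[J→φ5] = [4515840, 3919104, 658560]
r7 m[J→φ8] = [6773760, 3483648, 5268480]
r7 m[E→φ2] = [27, 25, 56]
r7 m[E→φ3] = [10450944, 2903040, 5806080]
r7 m[E→φ7] = [3483648, 2903040, 5080320]
fixed point reached at round 7
b[E] = ⊗ incoming = [31352832, 14515200, 40642560]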